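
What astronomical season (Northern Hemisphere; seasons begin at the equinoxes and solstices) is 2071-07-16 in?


Date: July 16
Astronomical Summer (approx.; exact equinox/solstice day varies by year): June 21 to September 21
July 16 falls within the Summer window

Summer


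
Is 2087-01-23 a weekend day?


Anchor: Jan 1, 2087. With p = 2087 - 1 = 2086: (p + p//4 - p//100 + p//400) mod 7 = (2086 + 521 - 20 + 5) mod 7 = 2592 mod 7 = 2 -> Wednesday (Mon=0 ... Sun=6)
Day of year: 23; offset = 22
Weekday index = (2 + 22) mod 7 = 3 -> Thursday
Weekend days: Saturday, Sunday

No


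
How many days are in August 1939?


August 1939

31 days


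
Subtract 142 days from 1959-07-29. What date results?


Start: 1959-07-29, subtract 142 days
Back 29 days from July 29 reaches June 30, 1959 -> 113 left
June 1959 has 30 days -> back to May 31, 1959 -> 83 left
May 1959 has 31 days -> back to April 30, 1959 -> 52 left
April 1959 has 30 days -> back to March 31, 1959 -> 22 left
March 1959: 31 - 22 = 9 -> lands on March 9

Result: 1959-03-09


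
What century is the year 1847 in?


Century = (year - 1) // 100 + 1
= (1847 - 1) // 100 + 1
= 1846 // 100 + 1
= 18 + 1

19th century


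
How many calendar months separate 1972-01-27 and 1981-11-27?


From January 1972 to November 1981
9 years * 12 = 108 months, plus 10 months = 118

118 months


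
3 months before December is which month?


December is month 12
12 - 3 = 9

September


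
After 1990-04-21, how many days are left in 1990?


Day of year: 111 of 365
Remaining = 365 - 111

254 days


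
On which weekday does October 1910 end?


October 1910 has 31 days
Anchor: Jan 1, 1910. With p = 1910 - 1 = 1909: (p + p//4 - p//100 + p//400) mod 7 = (1909 + 477 - 19 + 4) mod 7 = 2371 mod 7 = 5 -> Saturday (Mon=0 ... Sun=6)
Days before October (Jan-Sep): 273; October 1 index = (5 + 273) mod 7 = 5 -> Saturday
Last day offset: 31 - 1 = 30 days
Weekday index = (5 + 30) mod 7 = 0

Monday, October 31


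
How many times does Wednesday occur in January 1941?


January 1941 has 31 days
Anchor: Jan 1, 1941. With p = 1941 - 1 = 1940: (p + p//4 - p//100 + p//400) mod 7 = (1940 + 485 - 19 + 4) mod 7 = 2410 mod 7 = 2 -> Wednesday (Mon=0 ... Sun=6)
January 1 is the anchor itself -> Wednesday
First Wednesday is January 1
Wednesdays: 1, 8, 15, 22, 29

5 Wednesdays


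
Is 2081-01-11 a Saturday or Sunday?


Anchor: Jan 1, 2081. With p = 2081 - 1 = 2080: (p + p//4 - p//100 + p//400) mod 7 = (2080 + 520 - 20 + 5) mod 7 = 2585 mod 7 = 2 -> Wednesday (Mon=0 ... Sun=6)
Day of year: 11; offset = 10
Weekday index = (2 + 10) mod 7 = 5 -> Saturday
Weekend days: Saturday, Sunday

Yes


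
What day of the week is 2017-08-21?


Date: August 21, 2017
Anchor: Jan 1, 2017. With p = 2017 - 1 = 2016: (p + p//4 - p//100 + p//400) mod 7 = (2016 + 504 - 20 + 5) mod 7 = 2505 mod 7 = 6 -> Sunday (Mon=0 ... Sun=6)
Days before August (Jan-Jul): 212; offset = 212 + 21 - 1 = 232
Weekday index = (6 + 232) mod 7 = 0

Day of the week: Monday


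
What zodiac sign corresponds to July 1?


Date: July 1
Conventional tropical zodiac dates: Cancer from June 21 onward; Leo starts July 23
July 1 falls within the Cancer range

Cancer


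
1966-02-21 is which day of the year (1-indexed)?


Date: February 21, 1966
Days in months 1 through 1: 31
Plus 21 days in February

Day of year: 52


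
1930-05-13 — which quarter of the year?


Month: May (month 5)
Q1: Jan-Mar, Q2: Apr-Jun, Q3: Jul-Sep, Q4: Oct-Dec

Q2


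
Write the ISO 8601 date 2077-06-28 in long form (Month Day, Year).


ISO 2077-06-28 parses as year=2077, month=06, day=28
Month 6 -> June

June 28, 2077


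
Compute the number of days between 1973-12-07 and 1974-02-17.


From 1973-12-07 to 1974-02-17
1973-12-07: days before December = 31 + 28 + 31 + 30 + 31 + 30 + 31 + 31 + 30 + 31 + 30 = 334 (1973 is not a leap year); day of year = 334 + 7 = 341
1974-02-17: days before February = 31; day of year = 31 + 17 = 48
Rest of 1973: 365 - 341 = 24
Total = 24 + 48 = 72

72 days


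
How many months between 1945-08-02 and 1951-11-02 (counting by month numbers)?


From August 1945 to November 1951
6 years * 12 = 72 months, plus 3 months = 75

75 months


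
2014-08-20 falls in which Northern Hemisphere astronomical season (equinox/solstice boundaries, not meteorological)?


Date: August 20
Astronomical Summer (approx.; exact equinox/solstice day varies by year): June 21 to September 21
August 20 falls within the Summer window

Summer


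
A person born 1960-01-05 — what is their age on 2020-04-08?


Birth: 1960-01-05
Reference: 2020-04-08
Year difference: 2020 - 1960 = 60

60 years old


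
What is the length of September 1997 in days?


September 1997

30 days


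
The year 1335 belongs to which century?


Century = (year - 1) // 100 + 1
= (1335 - 1) // 100 + 1
= 1334 // 100 + 1
= 13 + 1

14th century


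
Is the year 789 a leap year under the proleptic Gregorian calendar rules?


Gregorian leap year rule: divisible by 4, but not by 100, unless also by 400.
789 is not divisible by 4 -> not a leap year

No


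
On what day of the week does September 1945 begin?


Target: September 1, 1945
Anchor: Jan 1, 1945. With p = 1945 - 1 = 1944: (p + p//4 - p//100 + p//400) mod 7 = (1944 + 486 - 19 + 4) mod 7 = 2415 mod 7 = 0 -> Monday (Mon=0 ... Sun=6)
Days before September (Jan-Aug): 243 days
Weekday index = (0 + 243) mod 7 = 5

Saturday


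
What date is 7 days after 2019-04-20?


Start: 2019-04-20, add 7 days
April 2019 has 30 days; 20 + 7 = 27 stays within April

Result: 2019-04-27


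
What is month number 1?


Month 1 of 12

January


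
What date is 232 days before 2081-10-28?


Start: 2081-10-28, subtract 232 days
Back 28 days from October 28 reaches September 30, 2081 -> 204 left
September 2081 has 30 days -> back to August 31, 2081 -> 174 left
August 2081 has 31 days -> back to July 31, 2081 -> 143 left
July 2081 has 31 days -> back to June 30, 2081 -> 112 left
June 2081 has 30 days -> back to May 31, 2081 -> 82 left
May 2081 has 31 days -> back to April 30, 2081 -> 51 left
April 2081 has 30 days -> back to March 31, 2081 -> 21 left
March 2081: 31 - 21 = 10 -> lands on March 10

Result: 2081-03-10


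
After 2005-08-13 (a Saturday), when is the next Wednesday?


Current: Saturday
Target: Wednesday
Days ahead: 4

Next Wednesday: 2005-08-17


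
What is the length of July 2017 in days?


July 2017

31 days


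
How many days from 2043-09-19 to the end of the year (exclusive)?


Day of year: 262 of 365
Remaining = 365 - 262

103 days


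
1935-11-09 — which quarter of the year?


Month: November (month 11)
Q1: Jan-Mar, Q2: Apr-Jun, Q3: Jul-Sep, Q4: Oct-Dec

Q4


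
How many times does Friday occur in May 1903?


May 1903 has 31 days
Anchor: Jan 1, 1903. With p = 1903 - 1 = 1902: (p + p//4 - p//100 + p//400) mod 7 = (1902 + 475 - 19 + 4) mod 7 = 2362 mod 7 = 3 -> Thursday (Mon=0 ... Sun=6)
Days before May (Jan-Apr): 120; May 1 index = (3 + 120) mod 7 = 4 -> Friday
First Friday is May 1
Fridays: 1, 8, 15, 22, 29

5 Fridays


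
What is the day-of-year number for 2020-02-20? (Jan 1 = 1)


Date: February 20, 2020
Days in months 1 through 1: 31
Plus 20 days in February

Day of year: 51


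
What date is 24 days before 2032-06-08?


Start: 2032-06-08, subtract 24 days
Back 8 days from June 8 reaches May 31, 2032 -> 16 left
May 2032: 31 - 16 = 15 -> lands on May 15

Result: 2032-05-15


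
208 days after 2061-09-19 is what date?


Start: 2061-09-19, add 208 days
September 2061 has 30 days: 30 - 19 = 11 days to September 30 -> 197 left
October 2061 has 31 days -> 166 left
November 2061 has 30 days -> 136 left
December 2061 has 31 days -> 105 left
January 2062 has 31 days -> 74 left
February 2062 has 28 days -> 46 left
March 2062 has 31 days -> 15 left
April 2062: 15 <= 30 -> lands on April 15

Result: 2062-04-15


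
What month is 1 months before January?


January is month 1
1 - 1 = 0; wrap: 0 + 12 = 12

December


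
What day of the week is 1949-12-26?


Date: December 26, 1949
Anchor: Jan 1, 1949. With p = 1949 - 1 = 1948: (p + p//4 - p//100 + p//400) mod 7 = (1948 + 487 - 19 + 4) mod 7 = 2420 mod 7 = 5 -> Saturday (Mon=0 ... Sun=6)
Days before December (Jan-Nov): 334; offset = 334 + 26 - 1 = 359
Weekday index = (5 + 359) mod 7 = 0

Day of the week: Monday


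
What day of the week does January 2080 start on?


Target: January 1, 2080
Anchor: Jan 1, 2080. With p = 2080 - 1 = 2079: (p + p//4 - p//100 + p//400) mod 7 = (2079 + 519 - 20 + 5) mod 7 = 2583 mod 7 = 0 -> Monday (Mon=0 ... Sun=6)
Offset from anchor: 0 days
Weekday index = (0 + 0) mod 7 = 0

Monday


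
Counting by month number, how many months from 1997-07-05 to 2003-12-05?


From July 1997 to December 2003
6 years * 12 = 72 months, plus 5 months = 77

77 months


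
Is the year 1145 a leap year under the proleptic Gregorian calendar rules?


Gregorian leap year rule: divisible by 4, but not by 100, unless also by 400.
1145 is not divisible by 4 -> not a leap year

No


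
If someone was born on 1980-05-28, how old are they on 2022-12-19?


Birth: 1980-05-28
Reference: 2022-12-19
Year difference: 2022 - 1980 = 42

42 years old


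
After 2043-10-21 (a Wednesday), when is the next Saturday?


Current: Wednesday
Target: Saturday
Days ahead: 3

Next Saturday: 2043-10-24


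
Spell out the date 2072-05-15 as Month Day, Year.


ISO 2072-05-15 parses as year=2072, month=05, day=15
Month 5 -> May

May 15, 2072


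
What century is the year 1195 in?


Century = (year - 1) // 100 + 1
= (1195 - 1) // 100 + 1
= 1194 // 100 + 1
= 11 + 1

12th century


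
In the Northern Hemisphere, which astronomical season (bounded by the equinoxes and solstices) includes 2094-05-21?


Date: May 21
Astronomical Spring (approx.; exact equinox/solstice day varies by year): March 20 to June 20
May 21 falls within the Spring window

Spring


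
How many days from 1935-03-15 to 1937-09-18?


From 1935-03-15 to 1937-09-18
1935-03-15: days before March = 31 + 28 = 59 (1935 is not a leap year); day of year = 59 + 15 = 74
1937-09-18: days before September = 31 + 28 + 31 + 30 + 31 + 30 + 31 + 31 = 243 (1937 is not a leap year); day of year = 243 + 18 = 261
Rest of 1935: 365 - 74 = 291
Full years 1936 (366): 366
Total = 291 + 366 + 261 = 918

918 days


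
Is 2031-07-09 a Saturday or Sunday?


Anchor: Jan 1, 2031. With p = 2031 - 1 = 2030: (p + p//4 - p//100 + p//400) mod 7 = (2030 + 507 - 20 + 5) mod 7 = 2522 mod 7 = 2 -> Wednesday (Mon=0 ... Sun=6)
Day of year: 190; offset = 189
Weekday index = (2 + 189) mod 7 = 2 -> Wednesday
Weekend days: Saturday, Sunday

No


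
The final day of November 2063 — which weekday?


November 2063 has 30 days
Anchor: Jan 1, 2063. With p = 2063 - 1 = 2062: (p + p//4 - p//100 + p//400) mod 7 = (2062 + 515 - 20 + 5) mod 7 = 2562 mod 7 = 0 -> Monday (Mon=0 ... Sun=6)
Days before November (Jan-Oct): 304; November 1 index = (0 + 304) mod 7 = 3 -> Thursday
Last day offset: 30 - 1 = 29 days
Weekday index = (3 + 29) mod 7 = 4

Friday, November 30


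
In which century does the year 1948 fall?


Century = (year - 1) // 100 + 1
= (1948 - 1) // 100 + 1
= 1947 // 100 + 1
= 19 + 1

20th century


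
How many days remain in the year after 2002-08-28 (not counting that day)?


Day of year: 240 of 365
Remaining = 365 - 240

125 days


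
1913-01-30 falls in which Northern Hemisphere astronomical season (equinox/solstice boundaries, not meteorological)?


Date: January 30
Astronomical Winter (approx.; exact equinox/solstice day varies by year): December 21 to March 19
January 30 falls within the Winter window

Winter


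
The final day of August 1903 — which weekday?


August 1903 has 31 days
Anchor: Jan 1, 1903. With p = 1903 - 1 = 1902: (p + p//4 - p//100 + p//400) mod 7 = (1902 + 475 - 19 + 4) mod 7 = 2362 mod 7 = 3 -> Thursday (Mon=0 ... Sun=6)
Days before August (Jan-Jul): 212; August 1 index = (3 + 212) mod 7 = 5 -> Saturday
Last day offset: 31 - 1 = 30 days
Weekday index = (5 + 30) mod 7 = 0

Monday, August 31


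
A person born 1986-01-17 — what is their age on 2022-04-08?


Birth: 1986-01-17
Reference: 2022-04-08
Year difference: 2022 - 1986 = 36

36 years old


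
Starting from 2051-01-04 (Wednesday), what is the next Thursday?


Current: Wednesday
Target: Thursday
Days ahead: 1

Next Thursday: 2051-01-05


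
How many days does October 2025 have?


October 2025

31 days


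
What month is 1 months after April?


April is month 4
4 + 1 = 5

May


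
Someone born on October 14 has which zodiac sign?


Date: October 14
Conventional tropical zodiac dates: Libra from September 23 onward; Scorpio starts October 23
October 14 falls within the Libra range

Libra


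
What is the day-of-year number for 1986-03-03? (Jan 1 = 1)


Date: March 3, 1986
Days in months 1 through 2: 59
Plus 3 days in March

Day of year: 62


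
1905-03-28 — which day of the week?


Date: March 28, 1905
Anchor: Jan 1, 1905. With p = 1905 - 1 = 1904: (p + p//4 - p//100 + p//400) mod 7 = (1904 + 476 - 19 + 4) mod 7 = 2365 mod 7 = 6 -> Sunday (Mon=0 ... Sun=6)
Days before March (Jan-Feb): 59; offset = 59 + 28 - 1 = 86
Weekday index = (6 + 86) mod 7 = 1

Day of the week: Tuesday


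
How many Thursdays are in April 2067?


April 2067 has 30 days
Anchor: Jan 1, 2067. With p = 2067 - 1 = 2066: (p + p//4 - p//100 + p//400) mod 7 = (2066 + 516 - 20 + 5) mod 7 = 2567 mod 7 = 5 -> Saturday (Mon=0 ... Sun=6)
Days before April (Jan-Mar): 90; April 1 index = (5 + 90) mod 7 = 4 -> Friday
First Thursday is April 7
Thursdays: 7, 14, 21, 28

4 Thursdays


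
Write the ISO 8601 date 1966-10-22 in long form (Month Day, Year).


ISO 1966-10-22 parses as year=1966, month=10, day=22
Month 10 -> October

October 22, 1966


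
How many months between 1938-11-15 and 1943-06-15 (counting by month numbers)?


From November 1938 to June 1943
5 years * 12 = 60 months, minus 5 months = 55

55 months


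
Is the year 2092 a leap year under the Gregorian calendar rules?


Gregorian leap year rule: divisible by 4, but not by 100, unless also by 400.
2092 is divisible by 4 but not 100 -> leap year

Yes


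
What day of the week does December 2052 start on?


Target: December 1, 2052
Anchor: Jan 1, 2052. With p = 2052 - 1 = 2051: (p + p//4 - p//100 + p//400) mod 7 = (2051 + 512 - 20 + 5) mod 7 = 2548 mod 7 = 0 -> Monday (Mon=0 ... Sun=6)
Days before December (Jan-Nov): 335 days
Weekday index = (0 + 335) mod 7 = 6

Sunday


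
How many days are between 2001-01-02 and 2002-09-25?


From 2001-01-02 to 2002-09-25
2001-01-02: day of year = 2
2002-09-25: days before September = 31 + 28 + 31 + 30 + 31 + 30 + 31 + 31 = 243 (2002 is not a leap year); day of year = 243 + 25 = 268
Rest of 2001: 365 - 2 = 363
Total = 363 + 268 = 631

631 days


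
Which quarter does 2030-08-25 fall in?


Month: August (month 8)
Q1: Jan-Mar, Q2: Apr-Jun, Q3: Jul-Sep, Q4: Oct-Dec

Q3


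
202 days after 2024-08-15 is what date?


Start: 2024-08-15, add 202 days
August 2024 has 31 days: 31 - 15 = 16 days to August 31 -> 186 left
September 2024 has 30 days -> 156 left
October 2024 has 31 days -> 125 left
November 2024 has 30 days -> 95 left
December 2024 has 31 days -> 64 left
January 2025 has 31 days -> 33 left
February 2025 has 28 days -> 5 left
March 2025: 5 <= 31 -> lands on March 5

Result: 2025-03-05


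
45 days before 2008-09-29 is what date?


Start: 2008-09-29, subtract 45 days
Back 29 days from September 29 reaches August 31, 2008 -> 16 left
August 2008: 31 - 16 = 15 -> lands on August 15

Result: 2008-08-15


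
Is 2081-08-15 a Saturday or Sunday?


Anchor: Jan 1, 2081. With p = 2081 - 1 = 2080: (p + p//4 - p//100 + p//400) mod 7 = (2080 + 520 - 20 + 5) mod 7 = 2585 mod 7 = 2 -> Wednesday (Mon=0 ... Sun=6)
Day of year: 227; offset = 226
Weekday index = (2 + 226) mod 7 = 4 -> Friday
Weekend days: Saturday, Sunday

No


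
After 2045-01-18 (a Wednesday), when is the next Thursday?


Current: Wednesday
Target: Thursday
Days ahead: 1

Next Thursday: 2045-01-19


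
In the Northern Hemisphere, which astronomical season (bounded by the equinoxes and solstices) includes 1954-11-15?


Date: November 15
Astronomical Autumn (approx.; exact equinox/solstice day varies by year): September 22 to December 20
November 15 falls within the Autumn window

Autumn


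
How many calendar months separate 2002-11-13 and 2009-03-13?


From November 2002 to March 2009
7 years * 12 = 84 months, minus 8 months = 76

76 months


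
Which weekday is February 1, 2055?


Target: February 1, 2055
Anchor: Jan 1, 2055. With p = 2055 - 1 = 2054: (p + p//4 - p//100 + p//400) mod 7 = (2054 + 513 - 20 + 5) mod 7 = 2552 mod 7 = 4 -> Friday (Mon=0 ... Sun=6)
Days before February (Jan): 31 days
Weekday index = (4 + 31) mod 7 = 0

Monday


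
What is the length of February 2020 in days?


February 2020 (leap year: yes)

29 days


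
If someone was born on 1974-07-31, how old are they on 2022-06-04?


Birth: 1974-07-31
Reference: 2022-06-04
Year difference: 2022 - 1974 = 48
Birthday not yet reached in 2022, subtract 1

47 years old


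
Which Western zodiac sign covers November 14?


Date: November 14
Conventional tropical zodiac dates: Scorpio from October 23 onward; Sagittarius starts November 22
November 14 falls within the Scorpio range

Scorpio


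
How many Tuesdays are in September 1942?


September 1942 has 30 days
Anchor: Jan 1, 1942. With p = 1942 - 1 = 1941: (p + p//4 - p//100 + p//400) mod 7 = (1941 + 485 - 19 + 4) mod 7 = 2411 mod 7 = 3 -> Thursday (Mon=0 ... Sun=6)
Days before September (Jan-Aug): 243; September 1 index = (3 + 243) mod 7 = 1 -> Tuesday
First Tuesday is September 1
Tuesdays: 1, 8, 15, 22, 29

5 Tuesdays


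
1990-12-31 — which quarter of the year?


Month: December (month 12)
Q1: Jan-Mar, Q2: Apr-Jun, Q3: Jul-Sep, Q4: Oct-Dec

Q4


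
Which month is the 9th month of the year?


Month 9 of 12

September


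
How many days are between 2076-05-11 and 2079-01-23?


From 2076-05-11 to 2079-01-23
2076-05-11: days before May = 31 + 29 + 31 + 30 = 121 (2076 is a leap year); day of year = 121 + 11 = 132
2079-01-23: day of year = 23
Rest of 2076: 366 - 132 = 234
Full years 2077 (365), 2078 (365): 730
Total = 234 + 730 + 23 = 987

987 days


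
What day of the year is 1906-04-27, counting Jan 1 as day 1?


Date: April 27, 1906
Days in months 1 through 3: 90
Plus 27 days in April

Day of year: 117


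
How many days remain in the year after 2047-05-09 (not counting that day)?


Day of year: 129 of 365
Remaining = 365 - 129

236 days


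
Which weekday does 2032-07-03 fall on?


Date: July 3, 2032
Anchor: Jan 1, 2032. With p = 2032 - 1 = 2031: (p + p//4 - p//100 + p//400) mod 7 = (2031 + 507 - 20 + 5) mod 7 = 2523 mod 7 = 3 -> Thursday (Mon=0 ... Sun=6)
Days before July (Jan-Jun): 182; offset = 182 + 3 - 1 = 184
Weekday index = (3 + 184) mod 7 = 5

Day of the week: Saturday


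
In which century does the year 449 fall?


Century = (year - 1) // 100 + 1
= (449 - 1) // 100 + 1
= 448 // 100 + 1
= 4 + 1

5th century


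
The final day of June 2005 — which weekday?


June 2005 has 30 days
Anchor: Jan 1, 2005. With p = 2005 - 1 = 2004: (p + p//4 - p//100 + p//400) mod 7 = (2004 + 501 - 20 + 5) mod 7 = 2490 mod 7 = 5 -> Saturday (Mon=0 ... Sun=6)
Days before June (Jan-May): 151; June 1 index = (5 + 151) mod 7 = 2 -> Wednesday
Last day offset: 30 - 1 = 29 days
Weekday index = (2 + 29) mod 7 = 3

Thursday, June 30


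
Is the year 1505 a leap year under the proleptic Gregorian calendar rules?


Gregorian leap year rule: divisible by 4, but not by 100, unless also by 400.
1505 is not divisible by 4 -> not a leap year

No


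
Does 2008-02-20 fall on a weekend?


Anchor: Jan 1, 2008. With p = 2008 - 1 = 2007: (p + p//4 - p//100 + p//400) mod 7 = (2007 + 501 - 20 + 5) mod 7 = 2493 mod 7 = 1 -> Tuesday (Mon=0 ... Sun=6)
Day of year: 51; offset = 50
Weekday index = (1 + 50) mod 7 = 2 -> Wednesday
Weekend days: Saturday, Sunday

No


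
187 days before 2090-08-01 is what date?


Start: 2090-08-01, subtract 187 days
Back 1 day from August 1 reaches July 31, 2090 -> 186 left
July 2090 has 31 days -> back to June 30, 2090 -> 155 left
June 2090 has 30 days -> back to May 31, 2090 -> 125 left
May 2090 has 31 days -> back to April 30, 2090 -> 94 left
April 2090 has 30 days -> back to March 31, 2090 -> 64 left
March 2090 has 31 days -> back to February 28, 2090 -> 33 left
February 2090 has 28 days -> back to January 31, 2090 -> 5 left
January 2090: 31 - 5 = 26 -> lands on January 26

Result: 2090-01-26


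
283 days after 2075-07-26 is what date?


Start: 2075-07-26, add 283 days
July 2075 has 31 days: 31 - 26 = 5 days to July 31 -> 278 left
August 2075 has 31 days -> 247 left
September 2075 has 30 days -> 217 left
October 2075 has 31 days -> 186 left
November 2075 has 30 days -> 156 left
December 2075 has 31 days -> 125 left
January 2076 has 31 days -> 94 left
February 2076 has 29 days -> 65 left
March 2076 has 31 days -> 34 left
April 2076 has 30 days -> 4 left
May 2076: 4 <= 31 -> lands on May 4

Result: 2076-05-04


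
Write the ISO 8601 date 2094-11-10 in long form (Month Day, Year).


ISO 2094-11-10 parses as year=2094, month=11, day=10
Month 11 -> November

November 10, 2094


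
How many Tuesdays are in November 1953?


November 1953 has 30 days
Anchor: Jan 1, 1953. With p = 1953 - 1 = 1952: (p + p//4 - p//100 + p//400) mod 7 = (1952 + 488 - 19 + 4) mod 7 = 2425 mod 7 = 3 -> Thursday (Mon=0 ... Sun=6)
Days before November (Jan-Oct): 304; November 1 index = (3 + 304) mod 7 = 6 -> Sunday
First Tuesday is November 3
Tuesdays: 3, 10, 17, 24

4 Tuesdays


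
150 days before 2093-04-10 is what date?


Start: 2093-04-10, subtract 150 days
Back 10 days from April 10 reaches March 31, 2093 -> 140 left
March 2093 has 31 days -> back to February 28, 2093 -> 109 left
February 2093 has 28 days -> back to January 31, 2093 -> 81 left
January 2093 has 31 days -> back to December 31, 2092 -> 50 left
December 2092 has 31 days -> back to November 30, 2092 -> 19 left
November 2092: 30 - 19 = 11 -> lands on November 11

Result: 2092-11-11


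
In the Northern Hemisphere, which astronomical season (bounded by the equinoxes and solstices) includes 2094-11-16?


Date: November 16
Astronomical Autumn (approx.; exact equinox/solstice day varies by year): September 22 to December 20
November 16 falls within the Autumn window

Autumn


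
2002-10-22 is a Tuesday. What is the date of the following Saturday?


Current: Tuesday
Target: Saturday
Days ahead: 4

Next Saturday: 2002-10-26


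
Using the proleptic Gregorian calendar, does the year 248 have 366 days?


Gregorian leap year rule: divisible by 4, but not by 100, unless also by 400.
248 is divisible by 4 but not 100 -> leap year

Yes


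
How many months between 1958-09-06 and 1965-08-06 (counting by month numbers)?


From September 1958 to August 1965
7 years * 12 = 84 months, minus 1 month = 83

83 months


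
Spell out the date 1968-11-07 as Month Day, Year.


ISO 1968-11-07 parses as year=1968, month=11, day=07
Month 11 -> November

November 7, 1968


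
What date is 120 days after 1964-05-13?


Start: 1964-05-13, add 120 days
May 1964 has 31 days: 31 - 13 = 18 days to May 31 -> 102 left
June 1964 has 30 days -> 72 left
July 1964 has 31 days -> 41 left
August 1964 has 31 days -> 10 left
September 1964: 10 <= 30 -> lands on September 10

Result: 1964-09-10


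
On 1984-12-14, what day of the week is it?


Date: December 14, 1984
Anchor: Jan 1, 1984. With p = 1984 - 1 = 1983: (p + p//4 - p//100 + p//400) mod 7 = (1983 + 495 - 19 + 4) mod 7 = 2463 mod 7 = 6 -> Sunday (Mon=0 ... Sun=6)
Days before December (Jan-Nov): 335; offset = 335 + 14 - 1 = 348
Weekday index = (6 + 348) mod 7 = 4

Day of the week: Friday


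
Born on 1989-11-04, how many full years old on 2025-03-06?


Birth: 1989-11-04
Reference: 2025-03-06
Year difference: 2025 - 1989 = 36
Birthday not yet reached in 2025, subtract 1

35 years old


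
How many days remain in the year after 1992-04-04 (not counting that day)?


Day of year: 95 of 366
Remaining = 366 - 95

271 days


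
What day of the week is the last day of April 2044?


April 2044 has 30 days
Anchor: Jan 1, 2044. With p = 2044 - 1 = 2043: (p + p//4 - p//100 + p//400) mod 7 = (2043 + 510 - 20 + 5) mod 7 = 2538 mod 7 = 4 -> Friday (Mon=0 ... Sun=6)
Days before April (Jan-Mar): 91; April 1 index = (4 + 91) mod 7 = 4 -> Friday
Last day offset: 30 - 1 = 29 days
Weekday index = (4 + 29) mod 7 = 5

Saturday, April 30


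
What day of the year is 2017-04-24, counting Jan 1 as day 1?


Date: April 24, 2017
Days in months 1 through 3: 90
Plus 24 days in April

Day of year: 114


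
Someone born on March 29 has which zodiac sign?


Date: March 29
Conventional tropical zodiac dates: Aries from March 21 onward; Taurus starts April 20
March 29 falls within the Aries range

Aries


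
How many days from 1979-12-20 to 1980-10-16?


From 1979-12-20 to 1980-10-16
1979-12-20: days before December = 31 + 28 + 31 + 30 + 31 + 30 + 31 + 31 + 30 + 31 + 30 = 334 (1979 is not a leap year); day of year = 334 + 20 = 354
1980-10-16: days before October = 31 + 29 + 31 + 30 + 31 + 30 + 31 + 31 + 30 = 274 (1980 is a leap year); day of year = 274 + 16 = 290
Rest of 1979: 365 - 354 = 11
Total = 11 + 290 = 301

301 days


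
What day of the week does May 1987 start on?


Target: May 1, 1987
Anchor: Jan 1, 1987. With p = 1987 - 1 = 1986: (p + p//4 - p//100 + p//400) mod 7 = (1986 + 496 - 19 + 4) mod 7 = 2467 mod 7 = 3 -> Thursday (Mon=0 ... Sun=6)
Days before May (Jan-Apr): 120 days
Weekday index = (3 + 120) mod 7 = 4

Friday


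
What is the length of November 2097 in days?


November 2097

30 days


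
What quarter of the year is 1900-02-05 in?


Month: February (month 2)
Q1: Jan-Mar, Q2: Apr-Jun, Q3: Jul-Sep, Q4: Oct-Dec

Q1


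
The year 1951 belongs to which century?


Century = (year - 1) // 100 + 1
= (1951 - 1) // 100 + 1
= 1950 // 100 + 1
= 19 + 1

20th century


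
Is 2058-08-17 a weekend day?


Anchor: Jan 1, 2058. With p = 2058 - 1 = 2057: (p + p//4 - p//100 + p//400) mod 7 = (2057 + 514 - 20 + 5) mod 7 = 2556 mod 7 = 1 -> Tuesday (Mon=0 ... Sun=6)
Day of year: 229; offset = 228
Weekday index = (1 + 228) mod 7 = 5 -> Saturday
Weekend days: Saturday, Sunday

Yes


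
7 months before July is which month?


July is month 7
7 - 7 = 0; wrap: 0 + 12 = 12

December


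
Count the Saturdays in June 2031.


June 2031 has 30 days
Anchor: Jan 1, 2031. With p = 2031 - 1 = 2030: (p + p//4 - p//100 + p//400) mod 7 = (2030 + 507 - 20 + 5) mod 7 = 2522 mod 7 = 2 -> Wednesday (Mon=0 ... Sun=6)
Days before June (Jan-May): 151; June 1 index = (2 + 151) mod 7 = 6 -> Sunday
First Saturday is June 7
Saturdays: 7, 14, 21, 28

4 Saturdays


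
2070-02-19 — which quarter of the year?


Month: February (month 2)
Q1: Jan-Mar, Q2: Apr-Jun, Q3: Jul-Sep, Q4: Oct-Dec

Q1


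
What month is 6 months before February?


February is month 2
2 - 6 = -4; wrap: -4 + 12 = 8

August


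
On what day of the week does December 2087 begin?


Target: December 1, 2087
Anchor: Jan 1, 2087. With p = 2087 - 1 = 2086: (p + p//4 - p//100 + p//400) mod 7 = (2086 + 521 - 20 + 5) mod 7 = 2592 mod 7 = 2 -> Wednesday (Mon=0 ... Sun=6)
Days before December (Jan-Nov): 334 days
Weekday index = (2 + 334) mod 7 = 0

Monday


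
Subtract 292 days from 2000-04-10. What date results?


Start: 2000-04-10, subtract 292 days
Back 10 days from April 10 reaches March 31, 2000 -> 282 left
March 2000 has 31 days -> back to February 29, 2000 -> 251 left
February 2000 has 29 days -> back to January 31, 2000 -> 222 left
January 2000 has 31 days -> back to December 31, 1999 -> 191 left
December 1999 has 31 days -> back to November 30, 1999 -> 160 left
November 1999 has 30 days -> back to October 31, 1999 -> 130 left
October 1999 has 31 days -> back to September 30, 1999 -> 99 left
September 1999 has 30 days -> back to August 31, 1999 -> 69 left
August 1999 has 31 days -> back to July 31, 1999 -> 38 left
July 1999 has 31 days -> back to June 30, 1999 -> 7 left
June 1999: 30 - 7 = 23 -> lands on June 23

Result: 1999-06-23


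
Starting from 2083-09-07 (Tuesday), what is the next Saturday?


Current: Tuesday
Target: Saturday
Days ahead: 4

Next Saturday: 2083-09-11


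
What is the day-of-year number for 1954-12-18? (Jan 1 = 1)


Date: December 18, 1954
Days in months 1 through 11: 334
Plus 18 days in December

Day of year: 352


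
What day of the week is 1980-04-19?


Date: April 19, 1980
Anchor: Jan 1, 1980. With p = 1980 - 1 = 1979: (p + p//4 - p//100 + p//400) mod 7 = (1979 + 494 - 19 + 4) mod 7 = 2458 mod 7 = 1 -> Tuesday (Mon=0 ... Sun=6)
Days before April (Jan-Mar): 91; offset = 91 + 19 - 1 = 109
Weekday index = (1 + 109) mod 7 = 5

Day of the week: Saturday


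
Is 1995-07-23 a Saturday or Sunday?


Anchor: Jan 1, 1995. With p = 1995 - 1 = 1994: (p + p//4 - p//100 + p//400) mod 7 = (1994 + 498 - 19 + 4) mod 7 = 2477 mod 7 = 6 -> Sunday (Mon=0 ... Sun=6)
Day of year: 204; offset = 203
Weekday index = (6 + 203) mod 7 = 6 -> Sunday
Weekend days: Saturday, Sunday

Yes


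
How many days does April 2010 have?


April 2010

30 days


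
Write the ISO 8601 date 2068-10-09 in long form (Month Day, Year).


ISO 2068-10-09 parses as year=2068, month=10, day=09
Month 10 -> October

October 9, 2068


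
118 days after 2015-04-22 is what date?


Start: 2015-04-22, add 118 days
April 2015 has 30 days: 30 - 22 = 8 days to April 30 -> 110 left
May 2015 has 31 days -> 79 left
June 2015 has 30 days -> 49 left
July 2015 has 31 days -> 18 left
August 2015: 18 <= 31 -> lands on August 18

Result: 2015-08-18


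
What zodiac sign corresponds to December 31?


Date: December 31
Conventional tropical zodiac dates: Capricorn from December 22 onward; Aquarius starts January 20
December 31 falls within the Capricorn range

Capricorn


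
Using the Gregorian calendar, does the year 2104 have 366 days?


Gregorian leap year rule: divisible by 4, but not by 100, unless also by 400.
2104 is divisible by 4 but not 100 -> leap year

Yes


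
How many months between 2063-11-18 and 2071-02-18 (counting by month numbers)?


From November 2063 to February 2071
8 years * 12 = 96 months, minus 9 months = 87

87 months


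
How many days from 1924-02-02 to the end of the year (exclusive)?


Day of year: 33 of 366
Remaining = 366 - 33

333 days


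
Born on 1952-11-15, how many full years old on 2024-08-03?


Birth: 1952-11-15
Reference: 2024-08-03
Year difference: 2024 - 1952 = 72
Birthday not yet reached in 2024, subtract 1

71 years old


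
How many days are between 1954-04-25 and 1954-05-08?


From 1954-04-25 to 1954-05-08
1954-04-25: days before April = 31 + 28 + 31 = 90 (1954 is not a leap year); day of year = 90 + 25 = 115
1954-05-08: days before May = 31 + 28 + 31 + 30 = 120 (1954 is not a leap year); day of year = 120 + 8 = 128
Same year: 128 - 115 = 13

13 days


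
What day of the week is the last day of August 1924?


August 1924 has 31 days
Anchor: Jan 1, 1924. With p = 1924 - 1 = 1923: (p + p//4 - p//100 + p//400) mod 7 = (1923 + 480 - 19 + 4) mod 7 = 2388 mod 7 = 1 -> Tuesday (Mon=0 ... Sun=6)
Days before August (Jan-Jul): 213; August 1 index = (1 + 213) mod 7 = 4 -> Friday
Last day offset: 31 - 1 = 30 days
Weekday index = (4 + 30) mod 7 = 6

Sunday, August 31


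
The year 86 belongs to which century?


Century = (year - 1) // 100 + 1
= (86 - 1) // 100 + 1
= 85 // 100 + 1
= 0 + 1

1st century


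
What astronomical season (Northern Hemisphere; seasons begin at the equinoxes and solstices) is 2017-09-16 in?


Date: September 16
Astronomical Summer (approx.; exact equinox/solstice day varies by year): June 21 to September 21
September 16 falls within the Summer window

Summer


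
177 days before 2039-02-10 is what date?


Start: 2039-02-10, subtract 177 days
Back 10 days from February 10 reaches January 31, 2039 -> 167 left
January 2039 has 31 days -> back to December 31, 2038 -> 136 left
December 2038 has 31 days -> back to November 30, 2038 -> 105 left
November 2038 has 30 days -> back to October 31, 2038 -> 75 left
October 2038 has 31 days -> back to September 30, 2038 -> 44 left
September 2038 has 30 days -> back to August 31, 2038 -> 14 left
August 2038: 31 - 14 = 17 -> lands on August 17

Result: 2038-08-17


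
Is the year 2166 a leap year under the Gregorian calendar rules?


Gregorian leap year rule: divisible by 4, but not by 100, unless also by 400.
2166 is not divisible by 4 -> not a leap year

No


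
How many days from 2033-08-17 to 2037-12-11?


From 2033-08-17 to 2037-12-11
2033-08-17: days before August = 31 + 28 + 31 + 30 + 31 + 30 + 31 = 212 (2033 is not a leap year); day of year = 212 + 17 = 229
2037-12-11: days before December = 31 + 28 + 31 + 30 + 31 + 30 + 31 + 31 + 30 + 31 + 30 = 334 (2037 is not a leap year); day of year = 334 + 11 = 345
Rest of 2033: 365 - 229 = 136
Full years 2034 (365), 2035 (365), 2036 (366): 1096
Total = 136 + 1096 + 345 = 1577

1577 days


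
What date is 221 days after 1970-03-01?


Start: 1970-03-01, add 221 days
March 1970 has 31 days: 31 - 1 = 30 days to March 31 -> 191 left
April 1970 has 30 days -> 161 left
May 1970 has 31 days -> 130 left
June 1970 has 30 days -> 100 left
July 1970 has 31 days -> 69 left
August 1970 has 31 days -> 38 left
September 1970 has 30 days -> 8 left
October 1970: 8 <= 31 -> lands on October 8

Result: 1970-10-08


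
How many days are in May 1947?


May 1947

31 days


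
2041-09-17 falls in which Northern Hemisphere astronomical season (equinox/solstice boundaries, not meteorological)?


Date: September 17
Astronomical Summer (approx.; exact equinox/solstice day varies by year): June 21 to September 21
September 17 falls within the Summer window

Summer


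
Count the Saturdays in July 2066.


July 2066 has 31 days
Anchor: Jan 1, 2066. With p = 2066 - 1 = 2065: (p + p//4 - p//100 + p//400) mod 7 = (2065 + 516 - 20 + 5) mod 7 = 2566 mod 7 = 4 -> Friday (Mon=0 ... Sun=6)
Days before July (Jan-Jun): 181; July 1 index = (4 + 181) mod 7 = 3 -> Thursday
First Saturday is July 3
Saturdays: 3, 10, 17, 24, 31

5 Saturdays


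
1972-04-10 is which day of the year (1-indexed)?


Date: April 10, 1972
Days in months 1 through 3: 91
Plus 10 days in April

Day of year: 101


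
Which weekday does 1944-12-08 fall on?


Date: December 8, 1944
Anchor: Jan 1, 1944. With p = 1944 - 1 = 1943: (p + p//4 - p//100 + p//400) mod 7 = (1943 + 485 - 19 + 4) mod 7 = 2413 mod 7 = 5 -> Saturday (Mon=0 ... Sun=6)
Days before December (Jan-Nov): 335; offset = 335 + 8 - 1 = 342
Weekday index = (5 + 342) mod 7 = 4

Day of the week: Friday


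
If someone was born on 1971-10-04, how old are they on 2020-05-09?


Birth: 1971-10-04
Reference: 2020-05-09
Year difference: 2020 - 1971 = 49
Birthday not yet reached in 2020, subtract 1

48 years old


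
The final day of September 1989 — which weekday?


September 1989 has 30 days
Anchor: Jan 1, 1989. With p = 1989 - 1 = 1988: (p + p//4 - p//100 + p//400) mod 7 = (1988 + 497 - 19 + 4) mod 7 = 2470 mod 7 = 6 -> Sunday (Mon=0 ... Sun=6)
Days before September (Jan-Aug): 243; September 1 index = (6 + 243) mod 7 = 4 -> Friday
Last day offset: 30 - 1 = 29 days
Weekday index = (4 + 29) mod 7 = 5

Saturday, September 30


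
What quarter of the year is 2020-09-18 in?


Month: September (month 9)
Q1: Jan-Mar, Q2: Apr-Jun, Q3: Jul-Sep, Q4: Oct-Dec

Q3


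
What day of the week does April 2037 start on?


Target: April 1, 2037
Anchor: Jan 1, 2037. With p = 2037 - 1 = 2036: (p + p//4 - p//100 + p//400) mod 7 = (2036 + 509 - 20 + 5) mod 7 = 2530 mod 7 = 3 -> Thursday (Mon=0 ... Sun=6)
Days before April (Jan-Mar): 90 days
Weekday index = (3 + 90) mod 7 = 2

Wednesday


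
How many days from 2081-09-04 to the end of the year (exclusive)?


Day of year: 247 of 365
Remaining = 365 - 247

118 days


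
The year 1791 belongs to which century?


Century = (year - 1) // 100 + 1
= (1791 - 1) // 100 + 1
= 1790 // 100 + 1
= 17 + 1

18th century


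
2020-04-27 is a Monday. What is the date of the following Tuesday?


Current: Monday
Target: Tuesday
Days ahead: 1

Next Tuesday: 2020-04-28


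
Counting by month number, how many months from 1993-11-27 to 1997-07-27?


From November 1993 to July 1997
4 years * 12 = 48 months, minus 4 months = 44

44 months


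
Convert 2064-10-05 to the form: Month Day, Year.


ISO 2064-10-05 parses as year=2064, month=10, day=05
Month 10 -> October

October 5, 2064


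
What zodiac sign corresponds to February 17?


Date: February 17
Conventional tropical zodiac dates: Aquarius from January 20 onward; Pisces starts February 19
February 17 falls within the Aquarius range

Aquarius


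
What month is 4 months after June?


June is month 6
6 + 4 = 10

October


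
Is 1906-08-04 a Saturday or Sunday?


Anchor: Jan 1, 1906. With p = 1906 - 1 = 1905: (p + p//4 - p//100 + p//400) mod 7 = (1905 + 476 - 19 + 4) mod 7 = 2366 mod 7 = 0 -> Monday (Mon=0 ... Sun=6)
Day of year: 216; offset = 215
Weekday index = (0 + 215) mod 7 = 5 -> Saturday
Weekend days: Saturday, Sunday

Yes


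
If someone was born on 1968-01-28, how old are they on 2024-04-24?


Birth: 1968-01-28
Reference: 2024-04-24
Year difference: 2024 - 1968 = 56

56 years old


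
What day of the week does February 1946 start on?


Target: February 1, 1946
Anchor: Jan 1, 1946. With p = 1946 - 1 = 1945: (p + p//4 - p//100 + p//400) mod 7 = (1945 + 486 - 19 + 4) mod 7 = 2416 mod 7 = 1 -> Tuesday (Mon=0 ... Sun=6)
Days before February (Jan): 31 days
Weekday index = (1 + 31) mod 7 = 4

Friday


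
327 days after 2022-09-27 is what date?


Start: 2022-09-27, add 327 days
September 2022 has 30 days: 30 - 27 = 3 days to September 30 -> 324 left
October 2022 has 31 days -> 293 left
November 2022 has 30 days -> 263 left
December 2022 has 31 days -> 232 left
January 2023 has 31 days -> 201 left
February 2023 has 28 days -> 173 left
March 2023 has 31 days -> 142 left
April 2023 has 30 days -> 112 left
May 2023 has 31 days -> 81 left
June 2023 has 30 days -> 51 left
July 2023 has 31 days -> 20 left
August 2023: 20 <= 31 -> lands on August 20

Result: 2023-08-20


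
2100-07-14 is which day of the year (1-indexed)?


Date: July 14, 2100
Days in months 1 through 6: 181
Plus 14 days in July

Day of year: 195


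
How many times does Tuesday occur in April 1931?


April 1931 has 30 days
Anchor: Jan 1, 1931. With p = 1931 - 1 = 1930: (p + p//4 - p//100 + p//400) mod 7 = (1930 + 482 - 19 + 4) mod 7 = 2397 mod 7 = 3 -> Thursday (Mon=0 ... Sun=6)
Days before April (Jan-Mar): 90; April 1 index = (3 + 90) mod 7 = 2 -> Wednesday
First Tuesday is April 7
Tuesdays: 7, 14, 21, 28

4 Tuesdays


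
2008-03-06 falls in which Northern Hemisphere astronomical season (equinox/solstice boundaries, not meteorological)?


Date: March 6
Astronomical Winter (approx.; exact equinox/solstice day varies by year): December 21 to March 19
March 6 falls within the Winter window

Winter


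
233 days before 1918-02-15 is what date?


Start: 1918-02-15, subtract 233 days
Back 15 days from February 15 reaches January 31, 1918 -> 218 left
January 1918 has 31 days -> back to December 31, 1917 -> 187 left
December 1917 has 31 days -> back to November 30, 1917 -> 156 left
November 1917 has 30 days -> back to October 31, 1917 -> 126 left
October 1917 has 31 days -> back to September 30, 1917 -> 95 left
September 1917 has 30 days -> back to August 31, 1917 -> 65 left
August 1917 has 31 days -> back to July 31, 1917 -> 34 left
July 1917 has 31 days -> back to June 30, 1917 -> 3 left
June 1917: 30 - 3 = 27 -> lands on June 27

Result: 1917-06-27
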